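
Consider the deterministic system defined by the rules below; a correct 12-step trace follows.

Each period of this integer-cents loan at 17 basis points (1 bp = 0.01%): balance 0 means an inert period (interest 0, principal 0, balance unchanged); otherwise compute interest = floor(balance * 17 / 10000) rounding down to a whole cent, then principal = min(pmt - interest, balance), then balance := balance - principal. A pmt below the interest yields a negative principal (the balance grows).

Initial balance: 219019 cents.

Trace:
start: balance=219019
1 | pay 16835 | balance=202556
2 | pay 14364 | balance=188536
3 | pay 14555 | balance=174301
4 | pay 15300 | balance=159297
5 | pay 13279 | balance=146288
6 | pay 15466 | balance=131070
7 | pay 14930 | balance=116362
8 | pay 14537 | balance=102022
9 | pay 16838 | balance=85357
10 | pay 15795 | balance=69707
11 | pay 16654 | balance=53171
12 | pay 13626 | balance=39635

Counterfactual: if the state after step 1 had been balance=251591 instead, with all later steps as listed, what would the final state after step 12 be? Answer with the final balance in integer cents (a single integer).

89595

state after step 1 := balance=251591
2 | pay 14364 | balance=237654
3 | pay 14555 | balance=223503
4 | pay 15300 | balance=208582
5 | pay 13279 | balance=195657
6 | pay 15466 | balance=180523
7 | pay 14930 | balance=165899
8 | pay 14537 | balance=151644
9 | pay 16838 | balance=135063
10 | pay 15795 | balance=119497
11 | pay 16654 | balance=103046
12 | pay 13626 | balance=89595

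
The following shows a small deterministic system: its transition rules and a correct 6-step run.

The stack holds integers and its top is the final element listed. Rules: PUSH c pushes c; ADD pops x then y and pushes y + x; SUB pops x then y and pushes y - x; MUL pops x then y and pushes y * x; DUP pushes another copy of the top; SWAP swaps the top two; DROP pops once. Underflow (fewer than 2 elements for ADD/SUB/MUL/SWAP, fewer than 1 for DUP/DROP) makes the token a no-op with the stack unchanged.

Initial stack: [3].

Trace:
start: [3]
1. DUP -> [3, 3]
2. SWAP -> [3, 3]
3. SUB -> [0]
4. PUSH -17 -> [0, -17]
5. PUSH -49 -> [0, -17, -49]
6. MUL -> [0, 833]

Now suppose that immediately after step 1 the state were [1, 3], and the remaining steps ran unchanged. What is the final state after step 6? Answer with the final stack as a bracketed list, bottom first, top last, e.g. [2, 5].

[2, 833]

state after step 1 := [1, 3]
2. SWAP -> [3, 1]
3. SUB -> [2]
4. PUSH -17 -> [2, -17]
5. PUSH -49 -> [2, -17, -49]
6. MUL -> [2, 833]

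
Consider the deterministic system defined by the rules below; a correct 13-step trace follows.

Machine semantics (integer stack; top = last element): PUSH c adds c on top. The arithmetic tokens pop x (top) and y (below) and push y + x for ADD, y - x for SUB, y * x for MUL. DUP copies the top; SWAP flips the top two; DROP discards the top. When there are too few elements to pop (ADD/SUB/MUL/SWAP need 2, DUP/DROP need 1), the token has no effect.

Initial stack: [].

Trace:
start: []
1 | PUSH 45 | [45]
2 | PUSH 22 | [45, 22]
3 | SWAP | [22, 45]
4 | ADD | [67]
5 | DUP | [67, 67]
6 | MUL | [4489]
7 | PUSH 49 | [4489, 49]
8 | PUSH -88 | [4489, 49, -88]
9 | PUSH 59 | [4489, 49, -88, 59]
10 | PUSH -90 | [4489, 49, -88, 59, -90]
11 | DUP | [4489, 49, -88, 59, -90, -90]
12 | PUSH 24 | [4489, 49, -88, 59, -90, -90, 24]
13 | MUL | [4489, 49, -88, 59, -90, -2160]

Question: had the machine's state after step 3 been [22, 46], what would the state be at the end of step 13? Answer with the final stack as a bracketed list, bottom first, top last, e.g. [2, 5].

[4624, 49, -88, 59, -90, -2160]

state after step 3 := [22, 46]
4 | ADD | [68]
5 | DUP | [68, 68]
6 | MUL | [4624]
7 | PUSH 49 | [4624, 49]
8 | PUSH -88 | [4624, 49, -88]
9 | PUSH 59 | [4624, 49, -88, 59]
10 | PUSH -90 | [4624, 49, -88, 59, -90]
11 | DUP | [4624, 49, -88, 59, -90, -90]
12 | PUSH 24 | [4624, 49, -88, 59, -90, -90, 24]
13 | MUL | [4624, 49, -88, 59, -90, -2160]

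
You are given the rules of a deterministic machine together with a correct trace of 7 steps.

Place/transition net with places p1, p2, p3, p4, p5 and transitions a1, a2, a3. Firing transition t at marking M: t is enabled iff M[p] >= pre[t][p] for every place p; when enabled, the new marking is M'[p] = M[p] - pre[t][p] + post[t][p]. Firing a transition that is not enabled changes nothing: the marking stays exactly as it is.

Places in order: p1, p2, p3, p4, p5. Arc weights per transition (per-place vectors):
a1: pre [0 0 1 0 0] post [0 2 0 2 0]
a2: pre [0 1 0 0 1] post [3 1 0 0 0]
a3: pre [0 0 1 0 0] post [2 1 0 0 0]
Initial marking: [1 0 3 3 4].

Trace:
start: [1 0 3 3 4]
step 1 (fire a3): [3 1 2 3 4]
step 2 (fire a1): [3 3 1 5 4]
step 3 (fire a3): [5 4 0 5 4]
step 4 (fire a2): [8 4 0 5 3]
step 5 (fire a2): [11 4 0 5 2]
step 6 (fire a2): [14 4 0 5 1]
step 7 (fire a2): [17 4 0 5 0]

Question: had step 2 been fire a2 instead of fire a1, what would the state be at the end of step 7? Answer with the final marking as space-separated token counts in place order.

17 2 1 3 0

(re-executing from step 2 with the substitution; state before step 2: [3 1 2 3 4])
step 2 (fire a2): [6 1 2 3 3]
step 3 (fire a3): [8 2 1 3 3]
step 4 (fire a2): [11 2 1 3 2]
step 5 (fire a2): [14 2 1 3 1]
step 6 (fire a2): [17 2 1 3 0]
step 7 (fire a2): [17 2 1 3 0]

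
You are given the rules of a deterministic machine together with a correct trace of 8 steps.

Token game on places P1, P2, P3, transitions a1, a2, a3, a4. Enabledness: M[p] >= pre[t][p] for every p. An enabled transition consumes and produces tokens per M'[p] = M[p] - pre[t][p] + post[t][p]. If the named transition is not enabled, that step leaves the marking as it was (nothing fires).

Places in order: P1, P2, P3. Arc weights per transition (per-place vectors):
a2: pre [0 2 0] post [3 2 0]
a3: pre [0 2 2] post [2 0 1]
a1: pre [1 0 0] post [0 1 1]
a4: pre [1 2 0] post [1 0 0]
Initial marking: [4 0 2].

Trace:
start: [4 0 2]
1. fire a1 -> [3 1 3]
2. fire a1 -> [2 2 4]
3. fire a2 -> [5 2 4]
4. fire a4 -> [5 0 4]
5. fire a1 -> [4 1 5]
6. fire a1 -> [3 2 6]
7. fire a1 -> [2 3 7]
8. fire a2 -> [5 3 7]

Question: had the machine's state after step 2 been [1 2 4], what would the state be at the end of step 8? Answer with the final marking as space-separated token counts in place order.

state after step 2 := [1 2 4]
3. fire a2 -> [4 2 4]
4. fire a4 -> [4 0 4]
5. fire a1 -> [3 1 5]
6. fire a1 -> [2 2 6]
7. fire a1 -> [1 3 7]
8. fire a2 -> [4 3 7]

4 3 7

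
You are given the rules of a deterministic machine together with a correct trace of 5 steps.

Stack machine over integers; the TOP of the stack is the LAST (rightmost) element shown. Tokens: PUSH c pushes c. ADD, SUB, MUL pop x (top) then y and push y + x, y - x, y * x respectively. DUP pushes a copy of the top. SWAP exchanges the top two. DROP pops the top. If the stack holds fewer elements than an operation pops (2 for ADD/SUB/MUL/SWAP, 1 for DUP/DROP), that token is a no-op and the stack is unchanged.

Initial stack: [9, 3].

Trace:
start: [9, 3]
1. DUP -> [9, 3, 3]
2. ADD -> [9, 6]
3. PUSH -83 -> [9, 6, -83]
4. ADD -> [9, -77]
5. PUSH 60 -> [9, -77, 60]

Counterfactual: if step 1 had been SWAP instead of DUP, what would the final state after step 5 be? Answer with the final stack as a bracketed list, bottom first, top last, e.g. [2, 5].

(re-executing from step 1 with the substitution; state before step 1: [9, 3])
1. SWAP -> [3, 9]
2. ADD -> [12]
3. PUSH -83 -> [12, -83]
4. ADD -> [-71]
5. PUSH 60 -> [-71, 60]

[-71, 60]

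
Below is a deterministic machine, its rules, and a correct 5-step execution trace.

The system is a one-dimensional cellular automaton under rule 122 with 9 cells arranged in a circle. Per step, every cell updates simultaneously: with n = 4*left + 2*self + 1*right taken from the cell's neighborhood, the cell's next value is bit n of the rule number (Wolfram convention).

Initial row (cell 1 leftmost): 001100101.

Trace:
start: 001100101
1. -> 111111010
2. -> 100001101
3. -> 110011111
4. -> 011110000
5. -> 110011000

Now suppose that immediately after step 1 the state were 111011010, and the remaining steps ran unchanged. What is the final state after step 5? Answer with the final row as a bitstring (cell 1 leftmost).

011111110

state after step 1 := 111011010
2. -> 101111101
3. -> 111000111
4. -> 001101100
5. -> 011111110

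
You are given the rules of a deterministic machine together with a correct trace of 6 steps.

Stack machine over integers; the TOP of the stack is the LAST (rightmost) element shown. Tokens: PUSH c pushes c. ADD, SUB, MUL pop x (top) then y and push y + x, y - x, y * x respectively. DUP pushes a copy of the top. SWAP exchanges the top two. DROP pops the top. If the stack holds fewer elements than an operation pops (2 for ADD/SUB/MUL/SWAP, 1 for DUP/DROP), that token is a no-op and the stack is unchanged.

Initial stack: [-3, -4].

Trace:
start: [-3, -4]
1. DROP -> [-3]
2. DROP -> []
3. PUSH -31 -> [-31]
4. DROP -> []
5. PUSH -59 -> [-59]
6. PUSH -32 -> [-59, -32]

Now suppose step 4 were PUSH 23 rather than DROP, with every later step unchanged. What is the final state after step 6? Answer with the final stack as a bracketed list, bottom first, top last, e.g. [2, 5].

(re-executing from step 4 with the substitution; state before step 4: [-31])
4. PUSH 23 -> [-31, 23]
5. PUSH -59 -> [-31, 23, -59]
6. PUSH -32 -> [-31, 23, -59, -32]

[-31, 23, -59, -32]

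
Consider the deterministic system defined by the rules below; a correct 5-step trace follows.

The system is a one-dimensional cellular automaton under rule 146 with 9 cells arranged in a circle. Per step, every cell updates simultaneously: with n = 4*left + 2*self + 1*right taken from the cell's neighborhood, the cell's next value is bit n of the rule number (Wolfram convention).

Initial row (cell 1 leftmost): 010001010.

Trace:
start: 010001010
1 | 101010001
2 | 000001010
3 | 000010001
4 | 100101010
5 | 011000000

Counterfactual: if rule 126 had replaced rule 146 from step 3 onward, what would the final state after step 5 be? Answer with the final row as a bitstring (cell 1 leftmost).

111111011

(re-executing steps 3..5 under rule 126; state before step 3: 000001010)
3 | 000011111
4 | 100110001
5 | 111111011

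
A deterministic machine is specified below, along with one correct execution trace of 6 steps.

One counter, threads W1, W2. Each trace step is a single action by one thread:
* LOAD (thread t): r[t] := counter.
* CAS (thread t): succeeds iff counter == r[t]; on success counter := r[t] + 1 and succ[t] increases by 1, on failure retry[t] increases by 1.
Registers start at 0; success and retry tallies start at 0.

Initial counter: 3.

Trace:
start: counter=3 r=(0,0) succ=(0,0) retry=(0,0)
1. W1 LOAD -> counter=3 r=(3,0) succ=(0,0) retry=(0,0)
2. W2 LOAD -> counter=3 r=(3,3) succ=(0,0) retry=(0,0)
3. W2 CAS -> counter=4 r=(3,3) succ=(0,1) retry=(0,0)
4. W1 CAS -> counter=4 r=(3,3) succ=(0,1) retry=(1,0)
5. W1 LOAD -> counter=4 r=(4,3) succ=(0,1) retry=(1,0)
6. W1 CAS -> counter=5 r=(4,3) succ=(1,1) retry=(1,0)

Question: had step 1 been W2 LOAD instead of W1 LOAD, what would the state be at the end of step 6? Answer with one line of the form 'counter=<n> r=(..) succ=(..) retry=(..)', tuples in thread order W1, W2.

counter=5 r=(4,3) succ=(1,1) retry=(1,0)

(re-executing from step 1 with the substitution; state before step 1: counter=3 r=(0,0) succ=(0,0) retry=(0,0))
1. W2 LOAD -> counter=3 r=(0,3) succ=(0,0) retry=(0,0)
2. W2 LOAD -> counter=3 r=(0,3) succ=(0,0) retry=(0,0)
3. W2 CAS -> counter=4 r=(0,3) succ=(0,1) retry=(0,0)
4. W1 CAS -> counter=4 r=(0,3) succ=(0,1) retry=(1,0)
5. W1 LOAD -> counter=4 r=(4,3) succ=(0,1) retry=(1,0)
6. W1 CAS -> counter=5 r=(4,3) succ=(1,1) retry=(1,0)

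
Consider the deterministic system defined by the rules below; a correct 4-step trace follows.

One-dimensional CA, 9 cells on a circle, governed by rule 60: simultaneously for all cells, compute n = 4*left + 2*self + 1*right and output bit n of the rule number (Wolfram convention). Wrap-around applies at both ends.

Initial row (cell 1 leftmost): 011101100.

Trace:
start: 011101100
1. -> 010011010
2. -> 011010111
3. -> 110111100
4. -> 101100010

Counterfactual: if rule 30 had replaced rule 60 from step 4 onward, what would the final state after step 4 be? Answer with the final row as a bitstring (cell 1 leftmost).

(re-executing step 4 under rule 30; state before step 4: 110111100)
4. -> 100100011

100100011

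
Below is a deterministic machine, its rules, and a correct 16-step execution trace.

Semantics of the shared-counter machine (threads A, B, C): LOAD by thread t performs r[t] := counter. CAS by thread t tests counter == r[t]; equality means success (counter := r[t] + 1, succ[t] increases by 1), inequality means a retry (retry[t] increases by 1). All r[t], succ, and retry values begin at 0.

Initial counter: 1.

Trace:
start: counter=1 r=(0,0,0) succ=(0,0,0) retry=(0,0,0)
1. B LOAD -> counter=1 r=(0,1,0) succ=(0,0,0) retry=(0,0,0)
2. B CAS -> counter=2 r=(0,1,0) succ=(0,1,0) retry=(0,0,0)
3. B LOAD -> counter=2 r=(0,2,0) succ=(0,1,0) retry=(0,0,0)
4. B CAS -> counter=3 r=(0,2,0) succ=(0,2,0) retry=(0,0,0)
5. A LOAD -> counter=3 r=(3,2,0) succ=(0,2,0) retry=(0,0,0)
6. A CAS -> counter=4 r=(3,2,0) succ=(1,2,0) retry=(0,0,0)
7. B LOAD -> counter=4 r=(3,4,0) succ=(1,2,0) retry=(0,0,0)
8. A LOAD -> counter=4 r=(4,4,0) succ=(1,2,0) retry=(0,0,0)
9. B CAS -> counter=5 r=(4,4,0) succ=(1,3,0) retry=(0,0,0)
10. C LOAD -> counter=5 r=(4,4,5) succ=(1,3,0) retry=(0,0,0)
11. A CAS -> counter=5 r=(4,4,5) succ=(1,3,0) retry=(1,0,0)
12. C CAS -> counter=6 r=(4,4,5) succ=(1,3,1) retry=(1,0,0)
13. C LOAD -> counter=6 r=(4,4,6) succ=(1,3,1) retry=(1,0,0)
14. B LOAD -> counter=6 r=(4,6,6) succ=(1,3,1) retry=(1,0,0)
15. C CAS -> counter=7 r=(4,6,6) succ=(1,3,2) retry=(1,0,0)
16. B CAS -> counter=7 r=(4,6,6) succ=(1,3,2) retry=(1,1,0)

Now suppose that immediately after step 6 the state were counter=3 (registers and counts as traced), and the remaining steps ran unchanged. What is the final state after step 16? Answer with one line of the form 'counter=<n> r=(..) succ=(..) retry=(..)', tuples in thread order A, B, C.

counter=6 r=(3,5,5) succ=(1,3,2) retry=(1,1,0)

state after step 6 := counter=3 r=(3,2,0) succ=(1,2,0) retry=(0,0,0)
7. B LOAD -> counter=3 r=(3,3,0) succ=(1,2,0) retry=(0,0,0)
8. A LOAD -> counter=3 r=(3,3,0) succ=(1,2,0) retry=(0,0,0)
9. B CAS -> counter=4 r=(3,3,0) succ=(1,3,0) retry=(0,0,0)
10. C LOAD -> counter=4 r=(3,3,4) succ=(1,3,0) retry=(0,0,0)
11. A CAS -> counter=4 r=(3,3,4) succ=(1,3,0) retry=(1,0,0)
12. C CAS -> counter=5 r=(3,3,4) succ=(1,3,1) retry=(1,0,0)
13. C LOAD -> counter=5 r=(3,3,5) succ=(1,3,1) retry=(1,0,0)
14. B LOAD -> counter=5 r=(3,5,5) succ=(1,3,1) retry=(1,0,0)
15. C CAS -> counter=6 r=(3,5,5) succ=(1,3,2) retry=(1,0,0)
16. B CAS -> counter=6 r=(3,5,5) succ=(1,3,2) retry=(1,1,0)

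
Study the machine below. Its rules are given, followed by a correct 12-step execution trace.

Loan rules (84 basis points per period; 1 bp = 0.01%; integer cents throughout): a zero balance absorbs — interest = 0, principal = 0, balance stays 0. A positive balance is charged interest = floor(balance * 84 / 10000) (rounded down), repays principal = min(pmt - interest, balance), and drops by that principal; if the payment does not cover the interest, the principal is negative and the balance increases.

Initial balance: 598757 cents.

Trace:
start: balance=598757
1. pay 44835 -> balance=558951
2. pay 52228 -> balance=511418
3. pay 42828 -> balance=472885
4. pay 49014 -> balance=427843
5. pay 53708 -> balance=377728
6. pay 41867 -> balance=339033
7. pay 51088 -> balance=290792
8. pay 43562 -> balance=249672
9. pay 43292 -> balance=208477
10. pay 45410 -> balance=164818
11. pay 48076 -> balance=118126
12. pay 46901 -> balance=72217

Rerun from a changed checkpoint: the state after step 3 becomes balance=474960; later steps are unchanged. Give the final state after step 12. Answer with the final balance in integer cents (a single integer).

74453

state after step 3 := balance=474960
4. pay 49014 -> balance=429935
5. pay 53708 -> balance=379838
6. pay 41867 -> balance=341161
7. pay 51088 -> balance=292938
8. pay 43562 -> balance=251836
9. pay 43292 -> balance=210659
10. pay 45410 -> balance=167018
11. pay 48076 -> balance=120344
12. pay 46901 -> balance=74453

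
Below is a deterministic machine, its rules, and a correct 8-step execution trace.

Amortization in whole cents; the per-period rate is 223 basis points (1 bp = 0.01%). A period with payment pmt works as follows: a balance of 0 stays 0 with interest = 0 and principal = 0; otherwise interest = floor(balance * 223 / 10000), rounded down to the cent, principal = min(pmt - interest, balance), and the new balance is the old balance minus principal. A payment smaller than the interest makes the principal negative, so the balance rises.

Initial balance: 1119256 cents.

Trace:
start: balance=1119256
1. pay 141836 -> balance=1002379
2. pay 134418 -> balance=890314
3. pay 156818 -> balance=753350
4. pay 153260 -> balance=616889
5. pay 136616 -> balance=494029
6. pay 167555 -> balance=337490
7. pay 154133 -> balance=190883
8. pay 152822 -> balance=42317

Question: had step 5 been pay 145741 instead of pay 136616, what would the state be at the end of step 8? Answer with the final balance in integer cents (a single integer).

(re-executing from step 5 with the substitution; state before step 5: balance=616889)
5. pay 145741 -> balance=484904
6. pay 167555 -> balance=328162
7. pay 154133 -> balance=181347
8. pay 152822 -> balance=32569

32569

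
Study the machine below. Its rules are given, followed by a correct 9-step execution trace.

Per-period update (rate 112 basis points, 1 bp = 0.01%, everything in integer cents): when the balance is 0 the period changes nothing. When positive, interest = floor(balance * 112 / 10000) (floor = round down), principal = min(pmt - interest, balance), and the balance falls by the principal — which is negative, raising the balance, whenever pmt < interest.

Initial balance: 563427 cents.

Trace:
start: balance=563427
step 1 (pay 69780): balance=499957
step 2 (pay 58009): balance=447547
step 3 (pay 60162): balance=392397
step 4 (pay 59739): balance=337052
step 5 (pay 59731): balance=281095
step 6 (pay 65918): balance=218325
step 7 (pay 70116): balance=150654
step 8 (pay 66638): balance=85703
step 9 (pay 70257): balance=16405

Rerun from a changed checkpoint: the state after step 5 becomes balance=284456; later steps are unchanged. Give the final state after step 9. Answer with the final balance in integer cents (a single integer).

state after step 5 := balance=284456
step 6 (pay 65918): balance=221723
step 7 (pay 70116): balance=154090
step 8 (pay 66638): balance=89177
step 9 (pay 70257): balance=19918

19918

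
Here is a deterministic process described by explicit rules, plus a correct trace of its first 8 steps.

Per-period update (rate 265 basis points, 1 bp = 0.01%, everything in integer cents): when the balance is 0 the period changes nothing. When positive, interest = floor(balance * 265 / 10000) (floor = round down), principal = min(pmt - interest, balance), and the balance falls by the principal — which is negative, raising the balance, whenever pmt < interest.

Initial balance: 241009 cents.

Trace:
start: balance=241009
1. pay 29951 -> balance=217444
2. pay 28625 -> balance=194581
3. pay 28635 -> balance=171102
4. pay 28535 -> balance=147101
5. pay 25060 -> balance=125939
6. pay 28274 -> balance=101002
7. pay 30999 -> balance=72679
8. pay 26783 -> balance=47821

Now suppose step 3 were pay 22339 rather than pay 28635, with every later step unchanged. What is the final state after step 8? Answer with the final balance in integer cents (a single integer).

54998

(re-executing from step 3 with the substitution; state before step 3: balance=194581)
3. pay 22339 -> balance=177398
4. pay 28535 -> balance=153564
5. pay 25060 -> balance=132573
6. pay 28274 -> balance=107812
7. pay 30999 -> balance=79670
8. pay 26783 -> balance=54998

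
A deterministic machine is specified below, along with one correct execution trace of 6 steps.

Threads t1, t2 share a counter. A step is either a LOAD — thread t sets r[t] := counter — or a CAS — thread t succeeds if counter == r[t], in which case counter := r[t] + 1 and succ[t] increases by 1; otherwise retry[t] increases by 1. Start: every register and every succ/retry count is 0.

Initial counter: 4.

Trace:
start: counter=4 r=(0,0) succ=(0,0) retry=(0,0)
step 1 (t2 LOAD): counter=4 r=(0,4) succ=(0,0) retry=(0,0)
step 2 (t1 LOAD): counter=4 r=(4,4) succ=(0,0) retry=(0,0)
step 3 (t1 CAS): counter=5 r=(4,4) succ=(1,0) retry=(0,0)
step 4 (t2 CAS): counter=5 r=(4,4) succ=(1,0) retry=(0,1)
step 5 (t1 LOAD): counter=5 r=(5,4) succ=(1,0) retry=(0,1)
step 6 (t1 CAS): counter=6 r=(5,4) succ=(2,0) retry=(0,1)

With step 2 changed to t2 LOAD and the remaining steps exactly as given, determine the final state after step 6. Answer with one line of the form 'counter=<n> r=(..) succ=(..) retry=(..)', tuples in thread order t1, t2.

(re-executing from step 2 with the substitution; state before step 2: counter=4 r=(0,4) succ=(0,0) retry=(0,0))
step 2 (t2 LOAD): counter=4 r=(0,4) succ=(0,0) retry=(0,0)
step 3 (t1 CAS): counter=4 r=(0,4) succ=(0,0) retry=(1,0)
step 4 (t2 CAS): counter=5 r=(0,4) succ=(0,1) retry=(1,0)
step 5 (t1 LOAD): counter=5 r=(5,4) succ=(0,1) retry=(1,0)
step 6 (t1 CAS): counter=6 r=(5,4) succ=(1,1) retry=(1,0)

counter=6 r=(5,4) succ=(1,1) retry=(1,0)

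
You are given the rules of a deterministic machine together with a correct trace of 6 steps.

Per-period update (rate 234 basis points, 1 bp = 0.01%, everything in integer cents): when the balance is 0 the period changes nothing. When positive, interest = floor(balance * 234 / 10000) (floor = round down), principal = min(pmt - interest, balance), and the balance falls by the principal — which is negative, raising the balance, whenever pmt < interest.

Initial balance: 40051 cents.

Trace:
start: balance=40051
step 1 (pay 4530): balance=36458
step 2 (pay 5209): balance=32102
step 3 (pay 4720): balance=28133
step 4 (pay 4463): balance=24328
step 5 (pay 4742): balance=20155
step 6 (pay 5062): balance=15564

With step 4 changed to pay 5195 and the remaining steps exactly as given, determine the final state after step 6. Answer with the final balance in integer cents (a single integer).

14798

(re-executing from step 4 with the substitution; state before step 4: balance=28133)
step 4 (pay 5195): balance=23596
step 5 (pay 4742): balance=19406
step 6 (pay 5062): balance=14798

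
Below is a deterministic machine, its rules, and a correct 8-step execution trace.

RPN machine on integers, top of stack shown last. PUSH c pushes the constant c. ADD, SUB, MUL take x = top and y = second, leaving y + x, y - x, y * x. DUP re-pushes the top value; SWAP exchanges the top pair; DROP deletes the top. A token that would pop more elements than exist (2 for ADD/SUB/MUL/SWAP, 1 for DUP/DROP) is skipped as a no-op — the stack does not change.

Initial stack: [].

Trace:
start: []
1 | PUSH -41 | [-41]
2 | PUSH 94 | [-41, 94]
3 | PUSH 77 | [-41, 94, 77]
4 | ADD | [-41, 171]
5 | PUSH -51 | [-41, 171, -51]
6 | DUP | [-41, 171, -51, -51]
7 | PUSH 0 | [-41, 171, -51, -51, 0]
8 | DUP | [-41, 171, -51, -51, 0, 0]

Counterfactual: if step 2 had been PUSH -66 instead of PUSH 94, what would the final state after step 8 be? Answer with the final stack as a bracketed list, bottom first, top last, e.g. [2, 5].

[-41, 11, -51, -51, 0, 0]

(re-executing from step 2 with the substitution; state before step 2: [-41])
2 | PUSH -66 | [-41, -66]
3 | PUSH 77 | [-41, -66, 77]
4 | ADD | [-41, 11]
5 | PUSH -51 | [-41, 11, -51]
6 | DUP | [-41, 11, -51, -51]
7 | PUSH 0 | [-41, 11, -51, -51, 0]
8 | DUP | [-41, 11, -51, -51, 0, 0]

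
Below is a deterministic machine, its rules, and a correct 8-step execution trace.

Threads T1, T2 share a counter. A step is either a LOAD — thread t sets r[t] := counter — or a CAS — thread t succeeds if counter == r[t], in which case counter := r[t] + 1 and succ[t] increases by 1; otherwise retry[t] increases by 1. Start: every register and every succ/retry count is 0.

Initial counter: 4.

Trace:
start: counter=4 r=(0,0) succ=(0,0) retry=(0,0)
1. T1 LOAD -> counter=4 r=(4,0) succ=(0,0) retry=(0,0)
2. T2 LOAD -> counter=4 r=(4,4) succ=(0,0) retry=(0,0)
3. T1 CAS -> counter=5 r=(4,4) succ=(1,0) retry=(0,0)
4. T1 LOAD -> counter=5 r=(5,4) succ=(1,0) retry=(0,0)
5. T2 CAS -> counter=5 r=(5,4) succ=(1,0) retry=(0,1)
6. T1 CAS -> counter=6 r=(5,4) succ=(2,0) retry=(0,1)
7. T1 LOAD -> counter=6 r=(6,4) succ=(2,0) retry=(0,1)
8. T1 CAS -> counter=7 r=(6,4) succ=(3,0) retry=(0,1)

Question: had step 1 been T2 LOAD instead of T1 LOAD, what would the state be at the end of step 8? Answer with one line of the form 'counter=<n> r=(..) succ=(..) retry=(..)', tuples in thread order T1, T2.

(re-executing from step 1 with the substitution; state before step 1: counter=4 r=(0,0) succ=(0,0) retry=(0,0))
1. T2 LOAD -> counter=4 r=(0,4) succ=(0,0) retry=(0,0)
2. T2 LOAD -> counter=4 r=(0,4) succ=(0,0) retry=(0,0)
3. T1 CAS -> counter=4 r=(0,4) succ=(0,0) retry=(1,0)
4. T1 LOAD -> counter=4 r=(4,4) succ=(0,0) retry=(1,0)
5. T2 CAS -> counter=5 r=(4,4) succ=(0,1) retry=(1,0)
6. T1 CAS -> counter=5 r=(4,4) succ=(0,1) retry=(2,0)
7. T1 LOAD -> counter=5 r=(5,4) succ=(0,1) retry=(2,0)
8. T1 CAS -> counter=6 r=(5,4) succ=(1,1) retry=(2,0)

counter=6 r=(5,4) succ=(1,1) retry=(2,0)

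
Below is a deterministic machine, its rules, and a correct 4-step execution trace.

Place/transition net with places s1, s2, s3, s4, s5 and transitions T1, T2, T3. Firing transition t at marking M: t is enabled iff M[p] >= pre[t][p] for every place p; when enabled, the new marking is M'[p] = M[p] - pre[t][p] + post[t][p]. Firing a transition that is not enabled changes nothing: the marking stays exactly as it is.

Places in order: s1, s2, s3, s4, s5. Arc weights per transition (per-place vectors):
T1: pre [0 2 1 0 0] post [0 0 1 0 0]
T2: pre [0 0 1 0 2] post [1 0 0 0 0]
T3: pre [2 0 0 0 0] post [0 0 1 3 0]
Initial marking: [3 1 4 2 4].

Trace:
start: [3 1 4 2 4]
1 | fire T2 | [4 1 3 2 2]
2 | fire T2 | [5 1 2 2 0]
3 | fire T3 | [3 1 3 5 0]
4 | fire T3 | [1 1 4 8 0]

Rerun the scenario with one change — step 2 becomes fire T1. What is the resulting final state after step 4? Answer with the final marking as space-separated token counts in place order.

(re-executing from step 2 with the substitution; state before step 2: [4 1 3 2 2])
2 | fire T1 | [4 1 3 2 2]
3 | fire T3 | [2 1 4 5 2]
4 | fire T3 | [0 1 5 8 2]

0 1 5 8 2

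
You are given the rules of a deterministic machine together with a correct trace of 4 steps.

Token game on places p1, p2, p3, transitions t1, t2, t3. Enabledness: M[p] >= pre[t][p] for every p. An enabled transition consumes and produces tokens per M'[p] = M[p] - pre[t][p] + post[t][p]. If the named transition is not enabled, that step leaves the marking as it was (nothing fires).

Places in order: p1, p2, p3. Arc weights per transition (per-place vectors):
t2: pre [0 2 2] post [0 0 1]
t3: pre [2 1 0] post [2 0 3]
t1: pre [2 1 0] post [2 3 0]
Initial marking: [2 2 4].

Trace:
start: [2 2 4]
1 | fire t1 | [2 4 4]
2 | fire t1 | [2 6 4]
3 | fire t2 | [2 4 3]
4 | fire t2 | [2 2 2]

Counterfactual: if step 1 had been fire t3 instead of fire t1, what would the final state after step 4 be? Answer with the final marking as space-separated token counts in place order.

2 1 6

(re-executing from step 1 with the substitution; state before step 1: [2 2 4])
1 | fire t3 | [2 1 7]
2 | fire t1 | [2 3 7]
3 | fire t2 | [2 1 6]
4 | fire t2 | [2 1 6]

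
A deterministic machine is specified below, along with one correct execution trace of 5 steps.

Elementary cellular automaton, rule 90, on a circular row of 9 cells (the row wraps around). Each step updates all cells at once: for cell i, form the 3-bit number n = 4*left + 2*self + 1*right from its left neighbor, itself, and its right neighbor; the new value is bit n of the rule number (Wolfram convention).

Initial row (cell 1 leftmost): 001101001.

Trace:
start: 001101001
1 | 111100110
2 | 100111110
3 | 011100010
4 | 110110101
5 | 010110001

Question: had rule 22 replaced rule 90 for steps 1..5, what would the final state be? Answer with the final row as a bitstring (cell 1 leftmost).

(re-executing steps 1..5 under rule 22; state before step 1: 001101001)
1 | 110001111
2 | 001010000
3 | 011011000
4 | 100000100
5 | 110001111

110001111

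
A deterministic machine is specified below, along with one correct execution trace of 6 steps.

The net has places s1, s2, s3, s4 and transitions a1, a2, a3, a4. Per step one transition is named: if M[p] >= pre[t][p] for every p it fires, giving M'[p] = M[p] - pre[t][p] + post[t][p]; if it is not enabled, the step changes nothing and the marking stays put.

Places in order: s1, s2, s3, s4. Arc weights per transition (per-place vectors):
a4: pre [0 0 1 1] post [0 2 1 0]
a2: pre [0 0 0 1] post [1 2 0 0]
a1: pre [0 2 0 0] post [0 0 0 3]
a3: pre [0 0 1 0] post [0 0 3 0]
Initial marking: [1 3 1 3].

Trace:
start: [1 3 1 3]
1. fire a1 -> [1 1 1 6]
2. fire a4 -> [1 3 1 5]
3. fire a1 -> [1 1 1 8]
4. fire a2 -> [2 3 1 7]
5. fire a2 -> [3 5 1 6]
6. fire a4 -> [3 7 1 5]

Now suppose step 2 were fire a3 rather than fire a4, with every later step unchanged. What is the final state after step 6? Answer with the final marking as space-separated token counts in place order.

(re-executing from step 2 with the substitution; state before step 2: [1 1 1 6])
2. fire a3 -> [1 1 3 6]
3. fire a1 -> [1 1 3 6]
4. fire a2 -> [2 3 3 5]
5. fire a2 -> [3 5 3 4]
6. fire a4 -> [3 7 3 3]

3 7 3 3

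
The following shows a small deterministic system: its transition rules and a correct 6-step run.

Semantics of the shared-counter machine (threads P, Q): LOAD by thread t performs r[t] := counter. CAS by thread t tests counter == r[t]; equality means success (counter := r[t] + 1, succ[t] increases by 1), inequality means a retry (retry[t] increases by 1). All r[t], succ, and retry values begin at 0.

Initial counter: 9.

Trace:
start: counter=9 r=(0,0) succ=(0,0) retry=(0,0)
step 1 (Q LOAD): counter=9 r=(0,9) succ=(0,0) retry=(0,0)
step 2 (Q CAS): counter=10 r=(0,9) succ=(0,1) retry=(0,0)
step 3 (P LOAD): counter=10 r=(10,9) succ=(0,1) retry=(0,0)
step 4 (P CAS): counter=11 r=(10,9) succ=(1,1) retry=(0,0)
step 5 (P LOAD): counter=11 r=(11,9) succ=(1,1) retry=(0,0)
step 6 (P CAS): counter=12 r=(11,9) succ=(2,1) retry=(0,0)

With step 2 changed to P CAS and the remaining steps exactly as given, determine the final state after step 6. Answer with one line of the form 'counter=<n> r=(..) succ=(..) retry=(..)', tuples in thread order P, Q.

counter=11 r=(10,9) succ=(2,0) retry=(1,0)

(re-executing from step 2 with the substitution; state before step 2: counter=9 r=(0,9) succ=(0,0) retry=(0,0))
step 2 (P CAS): counter=9 r=(0,9) succ=(0,0) retry=(1,0)
step 3 (P LOAD): counter=9 r=(9,9) succ=(0,0) retry=(1,0)
step 4 (P CAS): counter=10 r=(9,9) succ=(1,0) retry=(1,0)
step 5 (P LOAD): counter=10 r=(10,9) succ=(1,0) retry=(1,0)
step 6 (P CAS): counter=11 r=(10,9) succ=(2,0) retry=(1,0)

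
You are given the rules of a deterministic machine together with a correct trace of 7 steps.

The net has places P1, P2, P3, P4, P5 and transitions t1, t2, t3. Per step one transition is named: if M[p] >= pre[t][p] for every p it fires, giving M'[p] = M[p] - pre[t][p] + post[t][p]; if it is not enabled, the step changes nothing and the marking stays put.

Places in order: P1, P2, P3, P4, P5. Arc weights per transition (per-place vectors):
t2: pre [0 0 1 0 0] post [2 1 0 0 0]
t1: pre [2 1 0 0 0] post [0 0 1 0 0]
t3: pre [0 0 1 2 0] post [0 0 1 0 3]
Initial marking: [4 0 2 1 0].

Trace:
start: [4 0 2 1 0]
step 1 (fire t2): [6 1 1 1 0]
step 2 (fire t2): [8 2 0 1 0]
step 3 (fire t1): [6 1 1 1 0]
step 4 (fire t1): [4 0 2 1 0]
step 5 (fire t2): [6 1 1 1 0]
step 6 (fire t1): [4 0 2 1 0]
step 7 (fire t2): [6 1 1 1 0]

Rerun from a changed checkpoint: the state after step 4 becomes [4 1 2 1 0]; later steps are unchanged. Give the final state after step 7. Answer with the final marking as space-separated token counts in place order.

state after step 4 := [4 1 2 1 0]
step 5 (fire t2): [6 2 1 1 0]
step 6 (fire t1): [4 1 2 1 0]
step 7 (fire t2): [6 2 1 1 0]

6 2 1 1 0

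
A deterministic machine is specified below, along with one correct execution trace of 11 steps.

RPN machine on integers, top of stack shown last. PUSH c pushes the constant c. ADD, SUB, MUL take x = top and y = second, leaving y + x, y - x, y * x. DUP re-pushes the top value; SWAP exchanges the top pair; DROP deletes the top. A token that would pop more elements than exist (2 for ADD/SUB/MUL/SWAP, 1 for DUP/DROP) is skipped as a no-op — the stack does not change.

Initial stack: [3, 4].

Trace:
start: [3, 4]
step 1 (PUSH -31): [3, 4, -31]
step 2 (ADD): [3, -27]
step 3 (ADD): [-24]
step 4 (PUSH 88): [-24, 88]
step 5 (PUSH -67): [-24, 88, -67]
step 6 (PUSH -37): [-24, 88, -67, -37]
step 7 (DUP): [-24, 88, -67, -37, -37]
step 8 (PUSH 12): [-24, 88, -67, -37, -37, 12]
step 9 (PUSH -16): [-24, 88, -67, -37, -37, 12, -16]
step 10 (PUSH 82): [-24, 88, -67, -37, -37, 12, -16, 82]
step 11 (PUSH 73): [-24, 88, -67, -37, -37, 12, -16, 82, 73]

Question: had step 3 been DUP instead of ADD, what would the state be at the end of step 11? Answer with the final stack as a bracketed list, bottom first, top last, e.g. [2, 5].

[3, -27, -27, 88, -67, -37, -37, 12, -16, 82, 73]

(re-executing from step 3 with the substitution; state before step 3: [3, -27])
step 3 (DUP): [3, -27, -27]
step 4 (PUSH 88): [3, -27, -27, 88]
step 5 (PUSH -67): [3, -27, -27, 88, -67]
step 6 (PUSH -37): [3, -27, -27, 88, -67, -37]
step 7 (DUP): [3, -27, -27, 88, -67, -37, -37]
step 8 (PUSH 12): [3, -27, -27, 88, -67, -37, -37, 12]
step 9 (PUSH -16): [3, -27, -27, 88, -67, -37, -37, 12, -16]
step 10 (PUSH 82): [3, -27, -27, 88, -67, -37, -37, 12, -16, 82]
step 11 (PUSH 73): [3, -27, -27, 88, -67, -37, -37, 12, -16, 82, 73]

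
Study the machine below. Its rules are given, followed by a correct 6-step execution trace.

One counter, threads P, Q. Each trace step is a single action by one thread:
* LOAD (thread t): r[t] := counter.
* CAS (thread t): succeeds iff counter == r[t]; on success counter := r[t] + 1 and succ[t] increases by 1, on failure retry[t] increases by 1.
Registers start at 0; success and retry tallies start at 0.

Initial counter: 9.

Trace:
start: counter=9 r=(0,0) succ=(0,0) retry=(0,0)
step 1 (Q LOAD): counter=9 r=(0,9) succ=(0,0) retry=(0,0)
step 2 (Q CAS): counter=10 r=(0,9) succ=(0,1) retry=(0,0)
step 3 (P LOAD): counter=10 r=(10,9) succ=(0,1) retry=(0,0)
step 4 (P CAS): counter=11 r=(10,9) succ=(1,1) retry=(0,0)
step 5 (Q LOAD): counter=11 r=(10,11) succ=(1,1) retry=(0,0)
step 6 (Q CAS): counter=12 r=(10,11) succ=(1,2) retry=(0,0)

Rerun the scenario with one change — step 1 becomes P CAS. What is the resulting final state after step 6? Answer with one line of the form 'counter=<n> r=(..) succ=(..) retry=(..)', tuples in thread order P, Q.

counter=11 r=(9,10) succ=(1,1) retry=(1,1)

(re-executing from step 1 with the substitution; state before step 1: counter=9 r=(0,0) succ=(0,0) retry=(0,0))
step 1 (P CAS): counter=9 r=(0,0) succ=(0,0) retry=(1,0)
step 2 (Q CAS): counter=9 r=(0,0) succ=(0,0) retry=(1,1)
step 3 (P LOAD): counter=9 r=(9,0) succ=(0,0) retry=(1,1)
step 4 (P CAS): counter=10 r=(9,0) succ=(1,0) retry=(1,1)
step 5 (Q LOAD): counter=10 r=(9,10) succ=(1,0) retry=(1,1)
step 6 (Q CAS): counter=11 r=(9,10) succ=(1,1) retry=(1,1)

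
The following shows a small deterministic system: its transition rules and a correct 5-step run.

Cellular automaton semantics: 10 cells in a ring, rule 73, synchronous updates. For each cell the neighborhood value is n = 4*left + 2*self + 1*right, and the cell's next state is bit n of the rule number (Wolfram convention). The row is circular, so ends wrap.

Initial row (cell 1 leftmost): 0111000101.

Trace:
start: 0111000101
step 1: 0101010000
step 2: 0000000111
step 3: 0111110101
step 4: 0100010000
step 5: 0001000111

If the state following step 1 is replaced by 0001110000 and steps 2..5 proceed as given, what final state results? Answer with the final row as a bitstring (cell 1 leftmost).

0101010100

state after step 1 := 0001110000
step 2: 1101010111
step 3: 0100000100
step 4: 0001110001
step 5: 0101010100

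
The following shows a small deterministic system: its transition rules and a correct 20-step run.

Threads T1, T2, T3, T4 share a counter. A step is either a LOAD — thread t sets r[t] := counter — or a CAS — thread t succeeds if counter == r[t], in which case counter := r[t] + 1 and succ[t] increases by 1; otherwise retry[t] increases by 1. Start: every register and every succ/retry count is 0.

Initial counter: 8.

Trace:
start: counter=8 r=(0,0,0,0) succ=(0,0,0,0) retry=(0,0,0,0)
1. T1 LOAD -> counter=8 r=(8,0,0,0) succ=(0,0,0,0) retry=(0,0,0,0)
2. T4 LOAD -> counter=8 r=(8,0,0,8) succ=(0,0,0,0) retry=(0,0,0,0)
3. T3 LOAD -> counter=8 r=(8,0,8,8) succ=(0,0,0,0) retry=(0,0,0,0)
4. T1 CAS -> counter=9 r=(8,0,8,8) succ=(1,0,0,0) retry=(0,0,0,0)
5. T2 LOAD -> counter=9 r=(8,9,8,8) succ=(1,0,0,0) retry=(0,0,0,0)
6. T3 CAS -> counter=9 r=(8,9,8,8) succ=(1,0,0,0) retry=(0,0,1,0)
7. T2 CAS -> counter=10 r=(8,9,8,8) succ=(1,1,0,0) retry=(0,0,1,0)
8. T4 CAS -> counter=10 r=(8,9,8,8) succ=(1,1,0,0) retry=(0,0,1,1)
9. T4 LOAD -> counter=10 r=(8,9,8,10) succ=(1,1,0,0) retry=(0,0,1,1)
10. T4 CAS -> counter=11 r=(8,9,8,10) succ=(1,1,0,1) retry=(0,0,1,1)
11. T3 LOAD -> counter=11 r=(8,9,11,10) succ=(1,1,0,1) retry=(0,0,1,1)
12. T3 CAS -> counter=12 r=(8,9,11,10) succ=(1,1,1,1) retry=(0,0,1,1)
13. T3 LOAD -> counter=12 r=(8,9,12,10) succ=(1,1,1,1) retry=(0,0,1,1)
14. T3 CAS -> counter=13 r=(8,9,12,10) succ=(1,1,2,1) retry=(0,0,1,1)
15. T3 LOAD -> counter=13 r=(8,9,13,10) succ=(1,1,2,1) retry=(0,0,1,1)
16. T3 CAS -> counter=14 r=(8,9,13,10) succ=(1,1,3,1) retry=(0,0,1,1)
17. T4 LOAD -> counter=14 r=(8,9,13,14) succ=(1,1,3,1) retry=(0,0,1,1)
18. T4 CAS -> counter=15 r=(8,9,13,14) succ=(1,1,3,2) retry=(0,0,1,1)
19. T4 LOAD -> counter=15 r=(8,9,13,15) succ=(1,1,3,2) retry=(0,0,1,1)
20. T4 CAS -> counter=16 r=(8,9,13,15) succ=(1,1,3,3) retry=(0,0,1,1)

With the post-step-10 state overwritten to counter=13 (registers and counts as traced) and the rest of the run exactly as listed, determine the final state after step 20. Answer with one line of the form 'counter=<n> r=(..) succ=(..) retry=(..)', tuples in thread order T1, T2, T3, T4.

state after step 10 := counter=13 r=(8,9,8,10) succ=(1,1,0,1) retry=(0,0,1,1)
11. T3 LOAD -> counter=13 r=(8,9,13,10) succ=(1,1,0,1) retry=(0,0,1,1)
12. T3 CAS -> counter=14 r=(8,9,13,10) succ=(1,1,1,1) retry=(0,0,1,1)
13. T3 LOAD -> counter=14 r=(8,9,14,10) succ=(1,1,1,1) retry=(0,0,1,1)
14. T3 CAS -> counter=15 r=(8,9,14,10) succ=(1,1,2,1) retry=(0,0,1,1)
15. T3 LOAD -> counter=15 r=(8,9,15,10) succ=(1,1,2,1) retry=(0,0,1,1)
16. T3 CAS -> counter=16 r=(8,9,15,10) succ=(1,1,3,1) retry=(0,0,1,1)
17. T4 LOAD -> counter=16 r=(8,9,15,16) succ=(1,1,3,1) retry=(0,0,1,1)
18. T4 CAS -> counter=17 r=(8,9,15,16) succ=(1,1,3,2) retry=(0,0,1,1)
19. T4 LOAD -> counter=17 r=(8,9,15,17) succ=(1,1,3,2) retry=(0,0,1,1)
20. T4 CAS -> counter=18 r=(8,9,15,17) succ=(1,1,3,3) retry=(0,0,1,1)

counter=18 r=(8,9,15,17) succ=(1,1,3,3) retry=(0,0,1,1)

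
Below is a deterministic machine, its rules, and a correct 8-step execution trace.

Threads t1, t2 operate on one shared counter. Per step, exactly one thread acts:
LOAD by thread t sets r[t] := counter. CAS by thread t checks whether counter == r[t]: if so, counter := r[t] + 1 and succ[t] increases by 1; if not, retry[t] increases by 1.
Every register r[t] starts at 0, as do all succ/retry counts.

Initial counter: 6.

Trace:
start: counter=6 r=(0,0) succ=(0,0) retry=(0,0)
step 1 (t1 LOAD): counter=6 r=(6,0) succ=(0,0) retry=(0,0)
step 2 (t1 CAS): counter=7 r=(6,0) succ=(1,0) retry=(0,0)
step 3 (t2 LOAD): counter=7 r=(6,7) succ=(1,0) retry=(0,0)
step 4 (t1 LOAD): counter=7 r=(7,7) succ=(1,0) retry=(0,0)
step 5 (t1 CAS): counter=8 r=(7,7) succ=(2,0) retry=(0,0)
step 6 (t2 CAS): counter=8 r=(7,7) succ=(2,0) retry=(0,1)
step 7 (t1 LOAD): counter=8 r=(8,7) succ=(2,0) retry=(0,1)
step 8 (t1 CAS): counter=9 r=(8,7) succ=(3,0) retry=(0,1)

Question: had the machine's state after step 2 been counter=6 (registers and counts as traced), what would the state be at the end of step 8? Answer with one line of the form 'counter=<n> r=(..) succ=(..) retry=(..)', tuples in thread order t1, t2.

state after step 2 := counter=6 r=(6,0) succ=(1,0) retry=(0,0)
step 3 (t2 LOAD): counter=6 r=(6,6) succ=(1,0) retry=(0,0)
step 4 (t1 LOAD): counter=6 r=(6,6) succ=(1,0) retry=(0,0)
step 5 (t1 CAS): counter=7 r=(6,6) succ=(2,0) retry=(0,0)
step 6 (t2 CAS): counter=7 r=(6,6) succ=(2,0) retry=(0,1)
step 7 (t1 LOAD): counter=7 r=(7,6) succ=(2,0) retry=(0,1)
step 8 (t1 CAS): counter=8 r=(7,6) succ=(3,0) retry=(0,1)

counter=8 r=(7,6) succ=(3,0) retry=(0,1)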